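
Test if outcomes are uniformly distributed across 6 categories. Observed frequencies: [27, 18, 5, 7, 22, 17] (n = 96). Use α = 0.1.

Expected = 16 each. χ² = Σ(O-E)²/E = 22.75. df = 5, critical value = 9.236. Reject H₀.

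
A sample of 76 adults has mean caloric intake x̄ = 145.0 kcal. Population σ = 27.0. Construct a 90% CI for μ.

CI = x̄ ± z*(σ/√n) = 145.0 ± 1.645(27.0/√76) = 145.0 ± 5.09 = (139.91, 150.09)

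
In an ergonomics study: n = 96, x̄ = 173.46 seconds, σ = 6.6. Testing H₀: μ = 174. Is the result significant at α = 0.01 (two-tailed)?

z = (173.46 - 174)/(6.6/√96) = -0.802. Since |z| ≤ 2.576, not significant at α = 0.01.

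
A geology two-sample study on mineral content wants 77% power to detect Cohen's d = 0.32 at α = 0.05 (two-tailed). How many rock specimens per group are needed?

z_{α/2} = 1.96, z_β = Φ⁻¹(0.77) = 0.739. For small effect (d = 0.32): n per group = 2(z_{α/2} + z_β)²/d² = 2(1.96 + 0.739)²/0.32² = 142.3 → 143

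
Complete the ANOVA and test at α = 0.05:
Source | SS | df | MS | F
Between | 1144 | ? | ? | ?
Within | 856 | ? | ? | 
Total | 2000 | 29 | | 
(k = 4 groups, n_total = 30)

df_between = 3, df_within = 26. MS_between = 381.33, MS_within = 32.92. F = 11.583, F_crit ≈ 2.975. Reject H₀.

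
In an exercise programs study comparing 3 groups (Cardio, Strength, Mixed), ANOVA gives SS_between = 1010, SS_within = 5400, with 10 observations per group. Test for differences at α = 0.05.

df_between = 2, df_within = 27. F = MS_between/MS_within = 505.0/200.0 = 2.525. F_crit ≈ 3.354. Fail to reject H₀.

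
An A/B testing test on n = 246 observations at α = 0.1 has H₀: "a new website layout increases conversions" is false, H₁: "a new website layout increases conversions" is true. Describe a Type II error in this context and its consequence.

Type II error: failing to reject H₀ when it is false — concluding that a new website layout increases conversions is not supported when in fact it is. Consequence: discarding a layout that would have improved conversions — lost revenue.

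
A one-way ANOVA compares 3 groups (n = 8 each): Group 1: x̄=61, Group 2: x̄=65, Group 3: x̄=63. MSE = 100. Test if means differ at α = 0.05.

Grand mean = 63.0. SS_between = 64.0, MS_between = 32.0. F = 0.32, F_crit ≈ 3.467. Fail to reject H₀.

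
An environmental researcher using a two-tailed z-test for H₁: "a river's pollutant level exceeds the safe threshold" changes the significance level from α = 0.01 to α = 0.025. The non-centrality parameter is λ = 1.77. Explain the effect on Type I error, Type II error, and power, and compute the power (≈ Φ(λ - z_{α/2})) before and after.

Increasing α from 0.01 to 0.025:
• Type I error rate increases (α is the Type I rate by definition).
• Critical value moves from z_{α/2} = 2.576 to 2.241, so power = Φ(λ - z_{α/2}) goes from Φ(1.77 - 2.576) = 0.21 to Φ(1.77 - 2.241) = 0.319.
• Type II error rate β = 1 - power therefore decreases (0.79 → 0.681).
Appropriate when false negatives are costly — here, allowing unsafe pollution to continue.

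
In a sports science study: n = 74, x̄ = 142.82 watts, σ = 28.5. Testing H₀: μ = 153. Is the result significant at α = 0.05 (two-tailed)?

z = (142.82 - 153)/(28.5/√74) = -3.073. Since |z| > 1.96, significant at α = 0.05.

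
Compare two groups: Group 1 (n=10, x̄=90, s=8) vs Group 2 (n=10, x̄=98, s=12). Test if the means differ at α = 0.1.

Pooled sp = 10.2. t = -1.754, df = 18. Critical t = ±1.734. Reject H₀.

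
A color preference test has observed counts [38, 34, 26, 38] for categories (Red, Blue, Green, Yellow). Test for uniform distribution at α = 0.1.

Expected = 34 each. χ² = Σ(O-E)²/E = 2.824. df = 3, critical value = 6.251. Fail to reject H₀.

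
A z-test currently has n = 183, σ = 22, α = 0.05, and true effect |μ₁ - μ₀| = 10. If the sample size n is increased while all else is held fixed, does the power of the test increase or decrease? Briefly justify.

Power increases: a larger n shrinks the standard error σ/√n, moving the sampling distribution under H₁ further from the critical value.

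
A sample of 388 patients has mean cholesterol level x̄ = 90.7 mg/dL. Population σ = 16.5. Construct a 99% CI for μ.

CI = x̄ ± z*(σ/√n) = 90.7 ± 2.576(16.5/√388) = 90.7 ± 2.16 = (88.54, 92.86)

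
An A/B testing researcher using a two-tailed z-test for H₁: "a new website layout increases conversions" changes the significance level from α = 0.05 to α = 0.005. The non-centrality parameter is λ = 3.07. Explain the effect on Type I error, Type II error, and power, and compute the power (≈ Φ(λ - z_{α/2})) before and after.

Decreasing α from 0.05 to 0.005:
• Type I error rate decreases (α is the Type I rate by definition).
• Critical value moves from z_{α/2} = 1.96 to 2.807, so power = Φ(λ - z_{α/2}) goes from Φ(3.07 - 1.96) = 0.867 to Φ(3.07 - 2.807) = 0.604.
• Type II error rate β = 1 - power therefore increases (0.133 → 0.396).
Appropriate when false positives are costly — here, rolling out a layout that doesn't actually help — wasted engineering effort.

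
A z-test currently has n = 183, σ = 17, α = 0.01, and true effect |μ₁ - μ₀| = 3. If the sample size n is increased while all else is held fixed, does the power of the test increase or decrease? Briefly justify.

Power increases: a larger n shrinks the standard error σ/√n, moving the sampling distribution under H₁ further from the critical value.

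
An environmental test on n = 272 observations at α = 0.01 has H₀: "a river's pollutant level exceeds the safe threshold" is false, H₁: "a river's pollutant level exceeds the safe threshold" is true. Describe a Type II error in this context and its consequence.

Type II error: failing to reject H₀ when it is false — concluding that a river's pollutant level exceeds the safe threshold is not supported when in fact it is. Consequence: allowing unsafe pollution to continue.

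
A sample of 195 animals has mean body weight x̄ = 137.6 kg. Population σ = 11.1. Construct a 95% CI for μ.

CI = x̄ ± z*(σ/√n) = 137.6 ± 1.96(11.1/√195) = 137.6 ± 1.56 = (136.04, 139.16)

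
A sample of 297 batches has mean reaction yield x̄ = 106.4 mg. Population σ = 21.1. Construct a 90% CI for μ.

CI = x̄ ± z*(σ/√n) = 106.4 ± 1.645(21.1/√297) = 106.4 ± 2.01 = (104.39, 108.41)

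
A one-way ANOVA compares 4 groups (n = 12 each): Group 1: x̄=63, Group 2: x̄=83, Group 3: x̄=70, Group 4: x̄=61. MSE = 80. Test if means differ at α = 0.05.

Grand mean = 69.25. SS_between = 3561.0, MS_between = 1187.0. F = 14.838, F_crit ≈ 2.816. Reject H₀.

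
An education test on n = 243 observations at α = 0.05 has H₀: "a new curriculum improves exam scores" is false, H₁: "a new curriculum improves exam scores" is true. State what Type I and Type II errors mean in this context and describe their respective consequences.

Type I (false positive): concluding that a new curriculum improves exam scores when it is not — adopting a curriculum that gives no real benefit — disruption for nothing. Type II (false negative): failing to conclude that a new curriculum improves exam scores when it is — keeping the old curriculum when the new one would have helped students. Which is costlier depends on domain priorities and is a judgement call rather than a statistical fact.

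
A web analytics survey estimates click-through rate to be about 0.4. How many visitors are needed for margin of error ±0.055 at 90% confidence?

n = z²p(1-p)/E² = 1.645²×0.4×0.6/0.055² = 214.7 → n = 215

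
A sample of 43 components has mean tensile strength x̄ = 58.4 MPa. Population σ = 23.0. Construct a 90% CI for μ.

CI = x̄ ± z*(σ/√n) = 58.4 ± 1.645(23.0/√43) = 58.4 ± 5.77 = (52.63, 64.17)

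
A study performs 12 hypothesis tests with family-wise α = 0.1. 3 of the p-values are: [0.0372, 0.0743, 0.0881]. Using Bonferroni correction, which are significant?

Bonferroni α = 0.1/12 = 0.00833. None of the given p-values are significant.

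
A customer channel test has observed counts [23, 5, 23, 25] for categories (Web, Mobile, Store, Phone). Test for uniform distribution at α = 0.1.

Expected = 19 each. χ² = Σ(O-E)²/E = 13.895. df = 3, critical value = 6.251. Reject H₀.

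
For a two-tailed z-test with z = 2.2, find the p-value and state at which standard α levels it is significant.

p = 2·P(Z > |2.2|) = 2·(1 - Φ(2.2)) ≈ 0.0278. Significant at α = 0.1; Significant at α = 0.05.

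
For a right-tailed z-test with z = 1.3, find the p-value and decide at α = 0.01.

p = P(Z > 1.3) = 1 - Φ(1.3) ≈ 0.0968. Since p ≥ 0.01, fail to reject H₀ (not significant) at α = 0.01.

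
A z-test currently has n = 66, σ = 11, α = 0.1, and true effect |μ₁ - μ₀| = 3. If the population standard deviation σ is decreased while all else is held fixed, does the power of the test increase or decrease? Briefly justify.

Power increases: a smaller σ shrinks the standard error σ/√n, moving the sampling distribution under H₁ further from the critical value.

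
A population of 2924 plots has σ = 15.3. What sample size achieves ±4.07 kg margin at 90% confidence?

Without FPC: n₀ = (1.645×15.3/4.07)² = 38.241. With FPC: n = n₀N/(n₀+N-1) = 37.8 → n = 38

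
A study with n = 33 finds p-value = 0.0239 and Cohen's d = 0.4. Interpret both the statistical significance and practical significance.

Statistically significant (p = 0.0239 < 0.05). Cohen's d = 0.4 indicates a small effect size. Both statistical and practical significance should be considered.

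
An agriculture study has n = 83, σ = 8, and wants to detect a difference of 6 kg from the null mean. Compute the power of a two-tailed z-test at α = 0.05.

SE = σ/√n = 8/√83 = 0.878. Non-centrality λ = d/SE = 6/0.878 = 6.833. Power ≈ Φ(λ - z_{α/2}) = Φ(6.833 - 1.96) = Φ(4.873) = 1.0.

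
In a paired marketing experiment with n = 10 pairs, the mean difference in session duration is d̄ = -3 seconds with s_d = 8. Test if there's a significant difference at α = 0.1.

t = d̄/(s_d/√n) = -3/(8/√10) = -1.186. df = 9, critical t = ±1.833. Fail to reject H₀.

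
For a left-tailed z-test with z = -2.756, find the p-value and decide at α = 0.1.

p = P(Z < -2.756) = Φ(-2.756) ≈ 0.0029. Since p < 0.1, reject H₀ (significant) at α = 0.1.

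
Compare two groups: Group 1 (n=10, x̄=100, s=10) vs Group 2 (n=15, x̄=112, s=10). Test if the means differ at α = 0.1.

Pooled sp = 10.0. t = -2.939, df = 23. Critical t = ±1.714. Reject H₀.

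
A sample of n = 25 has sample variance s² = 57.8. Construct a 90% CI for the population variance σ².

df = 24. χ²_{0.05} = 36.415, χ²_{0.95} = 13.848. CI for σ² = ((n-1)s²/χ²_{α/2}, (n-1)s²/χ²_{1-α/2}) = (24·57.8/36.415, 24·57.8/13.848) = (38.09, 100.17)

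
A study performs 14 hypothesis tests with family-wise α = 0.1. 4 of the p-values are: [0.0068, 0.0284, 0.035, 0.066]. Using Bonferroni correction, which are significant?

Bonferroni α = 0.1/14 = 0.00714. Significant p-values: [0.0068]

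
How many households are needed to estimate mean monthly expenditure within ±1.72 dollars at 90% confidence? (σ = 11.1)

n = (z*σ/E)² = (1.645×11.1/1.72)² = 112.7 → n = 113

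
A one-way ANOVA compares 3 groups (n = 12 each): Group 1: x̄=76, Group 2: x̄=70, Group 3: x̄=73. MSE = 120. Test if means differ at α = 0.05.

Grand mean = 73.0. SS_between = 216.0, MS_between = 108.0. F = 0.9, F_crit ≈ 3.285. Fail to reject H₀.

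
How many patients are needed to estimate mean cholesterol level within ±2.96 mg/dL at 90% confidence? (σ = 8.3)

n = (z*σ/E)² = (1.645×8.3/2.96)² = 21.3 → n = 22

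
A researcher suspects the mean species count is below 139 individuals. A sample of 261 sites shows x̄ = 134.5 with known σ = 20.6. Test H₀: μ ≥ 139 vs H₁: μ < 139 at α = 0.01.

z = -3.529. Critical value: -2.33. Reject H₀.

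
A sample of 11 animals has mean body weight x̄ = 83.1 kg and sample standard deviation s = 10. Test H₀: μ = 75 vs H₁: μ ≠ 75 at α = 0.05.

t = (x̄ - μ₀)/(s/√n) = (83.1 - 75)/(10/√11) = 2.686. df = 10, critical t = ±2.228. Reject H₀.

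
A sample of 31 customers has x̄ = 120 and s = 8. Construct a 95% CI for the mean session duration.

CI = x̄ ± t*(s/√n) = 120 ± 2.042(8/√31) = (117.07, 122.93)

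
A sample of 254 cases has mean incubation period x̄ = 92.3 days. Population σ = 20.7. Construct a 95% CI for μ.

CI = x̄ ± z*(σ/√n) = 92.3 ± 1.96(20.7/√254) = 92.3 ± 2.55 = (89.75, 94.85)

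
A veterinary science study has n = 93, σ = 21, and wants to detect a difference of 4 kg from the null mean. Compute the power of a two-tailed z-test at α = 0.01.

SE = σ/√n = 21/√93 = 2.178. Non-centrality λ = d/SE = 4/2.178 = 1.837. Power ≈ Φ(λ - z_{α/2}) = Φ(1.837 - 2.576) = Φ(-0.739) = 0.23.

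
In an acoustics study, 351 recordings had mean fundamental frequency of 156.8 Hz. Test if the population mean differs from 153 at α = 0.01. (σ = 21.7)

z = (x̄ - μ₀)/(σ/√n) = (156.8 - 153)/(21.7/√351) = 3.281. Critical value: ±2.576. Since |3.281| > 2.576, Reject H₀.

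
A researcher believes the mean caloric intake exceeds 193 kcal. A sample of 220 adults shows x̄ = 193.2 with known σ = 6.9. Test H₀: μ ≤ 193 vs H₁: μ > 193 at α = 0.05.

z = 0.43. Critical value: 1.645. Fail to reject H₀.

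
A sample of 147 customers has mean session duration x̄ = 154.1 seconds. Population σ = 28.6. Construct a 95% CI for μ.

CI = x̄ ± z*(σ/√n) = 154.1 ± 1.96(28.6/√147) = 154.1 ± 4.62 = (149.48, 158.72)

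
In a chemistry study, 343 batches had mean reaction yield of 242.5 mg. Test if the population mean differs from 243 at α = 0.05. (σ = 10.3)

z = (x̄ - μ₀)/(σ/√n) = (242.5 - 243)/(10.3/√343) = -0.899. Critical value: ±1.96. Since |-0.899| ≤ 1.96, Fail to reject H₀.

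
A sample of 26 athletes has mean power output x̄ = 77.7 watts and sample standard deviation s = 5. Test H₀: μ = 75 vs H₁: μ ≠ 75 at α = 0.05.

t = (x̄ - μ₀)/(s/√n) = (77.7 - 75)/(5/√26) = 2.753. df = 25, critical t = ±2.06. Reject H₀.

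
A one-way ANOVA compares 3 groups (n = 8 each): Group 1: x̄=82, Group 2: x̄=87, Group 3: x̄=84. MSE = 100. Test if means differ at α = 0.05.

Grand mean = 84.33. SS_between = 101.33, MS_between = 50.67. F = 0.507, F_crit ≈ 3.467. Fail to reject H₀.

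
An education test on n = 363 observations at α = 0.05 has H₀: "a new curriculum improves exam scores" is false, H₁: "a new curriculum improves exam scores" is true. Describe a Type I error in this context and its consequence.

Type I error: rejecting H₀ when it is true — concluding that a new curriculum improves exam scores when in fact it is not. Consequence: adopting a curriculum that gives no real benefit — disruption for nothing.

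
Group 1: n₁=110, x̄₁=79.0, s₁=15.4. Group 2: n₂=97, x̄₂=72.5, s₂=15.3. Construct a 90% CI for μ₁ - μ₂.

Difference = 6.5. SE = √(15.4²/110 + 15.3²/97) = 2.138. CI = (2.98, 10.02)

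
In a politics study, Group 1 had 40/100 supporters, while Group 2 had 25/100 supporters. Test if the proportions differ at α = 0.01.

p̂₁ = 0.4, p̂₂ = 0.25, pooled p̂ = 0.325. z = 2.265. Critical: ±2.576. Fail to reject H₀.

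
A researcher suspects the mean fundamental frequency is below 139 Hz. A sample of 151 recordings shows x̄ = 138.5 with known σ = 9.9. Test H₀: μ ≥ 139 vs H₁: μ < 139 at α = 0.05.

z = -0.621. Critical value: -1.645. Fail to reject H₀.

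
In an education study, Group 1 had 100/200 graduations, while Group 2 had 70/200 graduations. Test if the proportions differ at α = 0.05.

p̂₁ = 0.5, p̂₂ = 0.35, pooled p̂ = 0.425. z = 3.034. Critical: ±1.96. Reject H₀.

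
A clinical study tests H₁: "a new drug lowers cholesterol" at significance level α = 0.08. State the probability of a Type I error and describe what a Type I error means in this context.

P(Type I error) = α = 0.08. A Type I error is rejecting H₀ when H₀ is actually true (false positive) — here, concluding that a new drug lowers cholesterol when in fact this is not the case. Consequence: approving an ineffective drug — patients take a useless medication and may skip effective alternatives.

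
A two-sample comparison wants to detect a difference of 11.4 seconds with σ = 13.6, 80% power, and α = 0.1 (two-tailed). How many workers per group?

n per group = 2(z_α/2 + z_β)²σ²/d² = 2×(1.645 + 0.84)²×13.6²/11.4² = 17.6 → n = 18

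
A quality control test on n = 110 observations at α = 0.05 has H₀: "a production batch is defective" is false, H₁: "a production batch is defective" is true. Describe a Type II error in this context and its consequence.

Type II error: failing to reject H₀ when it is false — concluding that a production batch is defective is not supported when in fact it is. Consequence: shipping a defective batch — faulty products reach customers.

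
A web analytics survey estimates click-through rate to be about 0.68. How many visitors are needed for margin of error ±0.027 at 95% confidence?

n = z²p(1-p)/E² = 1.96²×0.68×0.32/0.027² = 1146.7 → n = 1147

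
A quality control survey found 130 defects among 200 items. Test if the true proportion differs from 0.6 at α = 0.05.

p̂ = 0.65, p₀ = 0.6. z = (p̂ - p₀)/√(p₀(1-p₀)/n) = 1.443. Critical: ±1.96. Fail to reject H₀.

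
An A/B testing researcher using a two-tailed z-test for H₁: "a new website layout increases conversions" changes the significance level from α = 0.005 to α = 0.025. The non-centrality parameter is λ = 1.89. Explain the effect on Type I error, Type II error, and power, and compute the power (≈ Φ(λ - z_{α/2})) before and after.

Increasing α from 0.005 to 0.025:
• Type I error rate increases (α is the Type I rate by definition).
• Critical value moves from z_{α/2} = 2.807 to 2.241, so power = Φ(λ - z_{α/2}) goes from Φ(1.89 - 2.807) = 0.18 to Φ(1.89 - 2.241) = 0.363.
• Type II error rate β = 1 - power therefore decreases (0.82 → 0.637).
Appropriate when false negatives are costly — here, discarding a layout that would have improved conversions — lost revenue.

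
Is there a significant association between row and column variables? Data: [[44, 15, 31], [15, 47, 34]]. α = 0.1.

χ² = 30.747. df = 2, critical = 4.605. Reject H₀. Variables are dependent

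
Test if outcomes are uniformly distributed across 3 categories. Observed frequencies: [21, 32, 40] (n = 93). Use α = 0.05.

Expected = 31 each. χ² = Σ(O-E)²/E = 5.871. df = 2, critical value = 5.991. Fail to reject H₀.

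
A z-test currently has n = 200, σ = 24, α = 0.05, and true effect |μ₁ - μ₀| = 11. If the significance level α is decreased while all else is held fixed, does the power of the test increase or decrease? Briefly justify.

Power decreases: a smaller α raises the critical value, so less of the H₁ sampling distribution falls in the rejection region.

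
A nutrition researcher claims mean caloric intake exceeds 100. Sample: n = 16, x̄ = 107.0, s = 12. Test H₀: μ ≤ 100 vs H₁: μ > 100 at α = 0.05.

t = (107.0 - 100)/(12/√16) = 2.333, df = 15. Critical t = 1.753. Reject H₀.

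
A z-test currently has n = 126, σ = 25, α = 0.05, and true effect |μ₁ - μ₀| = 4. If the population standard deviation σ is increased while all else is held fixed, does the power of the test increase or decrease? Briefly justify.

Power decreases: a larger σ inflates the standard error σ/√n, pulling the sampling distribution under H₁ back toward the critical value.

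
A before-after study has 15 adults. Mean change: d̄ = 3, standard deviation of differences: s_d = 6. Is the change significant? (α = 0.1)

t = d̄/(s_d/√n) = 3/(6/√15) = 1.936. df = 14, critical t = ±1.761. Reject H₀.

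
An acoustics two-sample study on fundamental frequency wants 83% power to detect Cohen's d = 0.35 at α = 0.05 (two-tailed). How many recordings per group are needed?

z_{α/2} = 1.96, z_β = Φ⁻¹(0.83) = 0.954. For small effect (d = 0.35): n per group = 2(z_{α/2} + z_β)²/d² = 2(1.96 + 0.954)²/0.35² = 138.6 → 139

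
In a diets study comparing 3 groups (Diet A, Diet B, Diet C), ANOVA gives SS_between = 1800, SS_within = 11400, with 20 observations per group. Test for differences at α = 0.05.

df_between = 2, df_within = 57. F = MS_between/MS_within = 900.0/200.0 = 4.5. F_crit ≈ 3.159. Reject H₀. At least one mean differs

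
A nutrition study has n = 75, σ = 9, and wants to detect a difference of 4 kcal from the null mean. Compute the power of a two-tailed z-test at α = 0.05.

SE = σ/√n = 9/√75 = 1.039. Non-centrality λ = d/SE = 4/1.039 = 3.849. Power ≈ Φ(λ - z_{α/2}) = Φ(3.849 - 1.96) = Φ(1.889) = 0.971.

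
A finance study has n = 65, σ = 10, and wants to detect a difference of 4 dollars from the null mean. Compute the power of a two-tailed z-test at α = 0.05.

SE = σ/√n = 10/√65 = 1.24. Non-centrality λ = d/SE = 4/1.24 = 3.225. Power ≈ Φ(λ - z_{α/2}) = Φ(3.225 - 1.96) = Φ(1.265) = 0.897.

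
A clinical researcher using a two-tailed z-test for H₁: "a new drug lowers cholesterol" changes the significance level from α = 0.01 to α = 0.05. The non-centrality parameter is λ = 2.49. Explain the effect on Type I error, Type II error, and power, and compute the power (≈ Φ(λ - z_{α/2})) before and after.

Increasing α from 0.01 to 0.05:
• Type I error rate increases (α is the Type I rate by definition).
• Critical value moves from z_{α/2} = 2.576 to 1.96, so power = Φ(λ - z_{α/2}) goes from Φ(2.49 - 2.576) = 0.466 to Φ(2.49 - 1.96) = 0.702.
• Type II error rate β = 1 - power therefore decreases (0.534 → 0.298).
Appropriate when false negatives are costly — here, shelving an effective drug — patients miss out on a treatment that would have helped.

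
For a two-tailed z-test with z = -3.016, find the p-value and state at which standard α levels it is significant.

p = 2·P(Z > |-3.016|) = 2·(1 - Φ(3.016)) ≈ 0.0026. Significant at α = 0.1; Significant at α = 0.05; Significant at α = 0.01.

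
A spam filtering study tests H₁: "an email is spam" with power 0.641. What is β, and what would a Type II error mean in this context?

β = 1 - power = 1 - 0.641 = 0.359. A Type II error is failing to reject H₀ when H₀ is false (false negative) — here, failing to conclude that an email is spam when in fact it is true. Consequence: a spam email lands in the inbox.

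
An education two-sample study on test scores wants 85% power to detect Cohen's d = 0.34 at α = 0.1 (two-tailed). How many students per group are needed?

z_{α/2} = 1.645, z_β = Φ⁻¹(0.85) = 1.036. For small effect (d = 0.34): n per group = 2(z_{α/2} + z_β)²/d² = 2(1.645 + 1.036)²/0.34² = 124.4 → 125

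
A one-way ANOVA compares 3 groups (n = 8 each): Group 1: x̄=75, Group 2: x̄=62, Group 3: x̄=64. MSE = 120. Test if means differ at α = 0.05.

Grand mean = 67.0. SS_between = 784.0, MS_between = 392.0. F = 3.267, F_crit ≈ 3.467. Fail to reject H₀.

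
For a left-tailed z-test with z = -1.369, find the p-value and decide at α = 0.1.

p = P(Z < -1.369) = Φ(-1.369) ≈ 0.0855. Since p < 0.1, reject H₀ (significant) at α = 0.1.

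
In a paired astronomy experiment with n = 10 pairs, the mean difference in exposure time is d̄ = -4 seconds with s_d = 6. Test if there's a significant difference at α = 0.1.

t = d̄/(s_d/√n) = -4/(6/√10) = -2.108. df = 9, critical t = ±1.833. Reject H₀.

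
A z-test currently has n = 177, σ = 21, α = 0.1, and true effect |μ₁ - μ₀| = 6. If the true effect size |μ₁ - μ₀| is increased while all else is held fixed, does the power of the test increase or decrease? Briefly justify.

Power increases: a larger true effect increases the non-centrality λ = |μ₁ - μ₀|/(σ/√n).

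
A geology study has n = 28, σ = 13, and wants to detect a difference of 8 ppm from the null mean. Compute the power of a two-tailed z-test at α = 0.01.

SE = σ/√n = 13/√28 = 2.457. Non-centrality λ = d/SE = 8/2.457 = 3.256. Power ≈ Φ(λ - z_{α/2}) = Φ(3.256 - 2.576) = Φ(0.68) = 0.752.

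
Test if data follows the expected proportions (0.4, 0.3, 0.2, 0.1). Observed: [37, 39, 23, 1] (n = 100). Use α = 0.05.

Expected: [40.0, 30.0, 20.0, 10.0]. χ² = 11.475. df = 3, critical = 7.815. Reject H₀.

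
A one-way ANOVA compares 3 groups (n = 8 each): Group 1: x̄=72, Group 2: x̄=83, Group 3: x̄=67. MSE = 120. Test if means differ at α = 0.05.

Grand mean = 74.0. SS_between = 1072.0, MS_between = 536.0. F = 4.467, F_crit ≈ 3.467. Reject H₀.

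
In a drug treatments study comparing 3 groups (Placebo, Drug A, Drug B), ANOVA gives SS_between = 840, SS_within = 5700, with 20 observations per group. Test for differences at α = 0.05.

df_between = 2, df_within = 57. F = MS_between/MS_within = 420.0/100.0 = 4.2. F_crit ≈ 3.159. Reject H₀. At least one mean differs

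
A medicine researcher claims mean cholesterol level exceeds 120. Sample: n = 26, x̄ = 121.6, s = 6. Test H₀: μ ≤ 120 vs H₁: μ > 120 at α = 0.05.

t = (121.6 - 120)/(6/√26) = 1.36, df = 25. Critical t = 1.708. Fail to reject H₀.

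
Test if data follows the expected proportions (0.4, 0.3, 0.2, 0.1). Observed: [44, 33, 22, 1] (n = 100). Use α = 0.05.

Expected: [40.0, 30.0, 20.0, 10.0]. χ² = 9.0. df = 3, critical = 7.815. Reject H₀.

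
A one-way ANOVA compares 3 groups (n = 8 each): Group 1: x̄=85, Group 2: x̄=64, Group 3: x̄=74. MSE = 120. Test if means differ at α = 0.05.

Grand mean = 74.33. SS_between = 1765.33, MS_between = 882.67. F = 7.356, F_crit ≈ 3.467. Reject H₀.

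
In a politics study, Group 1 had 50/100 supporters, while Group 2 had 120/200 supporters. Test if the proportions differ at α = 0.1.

p̂₁ = 0.5, p̂₂ = 0.6, pooled p̂ = 0.567. z = -1.648. Critical: ±1.645. Reject H₀.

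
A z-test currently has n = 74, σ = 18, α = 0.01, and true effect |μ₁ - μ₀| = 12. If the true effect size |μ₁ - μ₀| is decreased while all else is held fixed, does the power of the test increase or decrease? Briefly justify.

Power decreases: a smaller true effect decreases the non-centrality λ = |μ₁ - μ₀|/(σ/√n).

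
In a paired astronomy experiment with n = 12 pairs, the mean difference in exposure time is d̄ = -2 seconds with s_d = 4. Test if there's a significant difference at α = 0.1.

t = d̄/(s_d/√n) = -2/(4/√12) = -1.732. df = 11, critical t = ±1.796. Fail to reject H₀.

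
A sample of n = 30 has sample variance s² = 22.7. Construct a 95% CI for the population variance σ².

df = 29. χ²_{0.025} = 45.722, χ²_{0.975} = 16.047. CI for σ² = ((n-1)s²/χ²_{α/2}, (n-1)s²/χ²_{1-α/2}) = (29·22.7/45.722, 29·22.7/16.047) = (14.4, 41.02)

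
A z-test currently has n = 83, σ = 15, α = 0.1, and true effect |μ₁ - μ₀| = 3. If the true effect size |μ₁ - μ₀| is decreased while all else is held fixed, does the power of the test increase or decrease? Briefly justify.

Power decreases: a smaller true effect decreases the non-centrality λ = |μ₁ - μ₀|/(σ/√n).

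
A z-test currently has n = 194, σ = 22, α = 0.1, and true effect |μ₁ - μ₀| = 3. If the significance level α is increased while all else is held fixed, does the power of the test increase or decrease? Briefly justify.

Power increases: a larger α lowers the critical value, so more of the H₁ sampling distribution falls in the rejection region.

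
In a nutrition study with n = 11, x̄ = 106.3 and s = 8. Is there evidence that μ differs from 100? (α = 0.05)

t = (x̄ - μ₀)/(s/√n) = (106.3 - 100)/(8/√11) = 2.612. df = 10, critical t = ±2.228. Reject H₀.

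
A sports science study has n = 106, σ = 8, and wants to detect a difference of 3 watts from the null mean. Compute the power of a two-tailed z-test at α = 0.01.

SE = σ/√n = 8/√106 = 0.777. Non-centrality λ = d/SE = 3/0.777 = 3.861. Power ≈ Φ(λ - z_{α/2}) = Φ(3.861 - 2.576) = Φ(1.285) = 0.901.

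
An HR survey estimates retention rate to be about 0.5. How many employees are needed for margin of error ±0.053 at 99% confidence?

n = z²p(1-p)/E² = 2.576²×0.5×0.5/0.053² = 590.6 → n = 591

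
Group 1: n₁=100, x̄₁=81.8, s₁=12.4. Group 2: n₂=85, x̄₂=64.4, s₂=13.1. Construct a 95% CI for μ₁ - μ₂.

Difference = 17.4. SE = √(12.4²/100 + 13.1²/85) = 1.886. CI = (13.7, 21.1)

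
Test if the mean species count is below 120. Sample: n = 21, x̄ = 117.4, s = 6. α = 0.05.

t = (117.4 - 120)/(6/√21) = -1.986, df = 20. Critical t = -1.725. Reject H₀.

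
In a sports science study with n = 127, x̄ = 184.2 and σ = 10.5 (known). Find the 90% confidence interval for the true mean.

CI = x̄ ± z*(σ/√n) = 184.2 ± 1.645(10.5/√127) = 184.2 ± 1.53 = (182.67, 185.73)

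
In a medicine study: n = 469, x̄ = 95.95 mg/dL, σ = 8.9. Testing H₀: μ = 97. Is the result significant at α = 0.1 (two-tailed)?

z = (95.95 - 97)/(8.9/√469) = -2.555. Since |z| > 1.645, significant at α = 0.1.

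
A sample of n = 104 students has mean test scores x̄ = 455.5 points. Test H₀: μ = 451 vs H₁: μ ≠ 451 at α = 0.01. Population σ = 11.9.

z = (x̄ - μ₀)/(σ/√n) = (455.5 - 451)/(11.9/√104) = 3.856. Critical value: ±2.576. Since |3.856| > 2.576, Reject H₀.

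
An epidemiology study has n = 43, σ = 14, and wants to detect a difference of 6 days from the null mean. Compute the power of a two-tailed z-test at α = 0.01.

SE = σ/√n = 14/√43 = 2.135. Non-centrality λ = d/SE = 6/2.135 = 2.81. Power ≈ Φ(λ - z_{α/2}) = Φ(2.81 - 2.576) = Φ(0.234) = 0.593.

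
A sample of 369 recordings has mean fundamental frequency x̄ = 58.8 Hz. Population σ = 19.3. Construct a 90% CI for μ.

CI = x̄ ± z*(σ/√n) = 58.8 ± 1.645(19.3/√369) = 58.8 ± 1.65 = (57.15, 60.45)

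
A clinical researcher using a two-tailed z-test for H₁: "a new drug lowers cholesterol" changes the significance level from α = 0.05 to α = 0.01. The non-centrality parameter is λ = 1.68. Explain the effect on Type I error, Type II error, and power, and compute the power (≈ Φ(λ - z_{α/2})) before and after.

Decreasing α from 0.05 to 0.01:
• Type I error rate decreases (α is the Type I rate by definition).
• Critical value moves from z_{α/2} = 1.96 to 2.576, so power = Φ(λ - z_{α/2}) goes from Φ(1.68 - 1.96) = 0.39 to Φ(1.68 - 2.576) = 0.185.
• Type II error rate β = 1 - power therefore increases (0.61 → 0.815).
Appropriate when false positives are costly — here, approving an ineffective drug — patients take a useless medication and may skip effective alternatives.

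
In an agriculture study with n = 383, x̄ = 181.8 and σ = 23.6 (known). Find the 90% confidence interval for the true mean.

CI = x̄ ± z*(σ/√n) = 181.8 ± 1.645(23.6/√383) = 181.8 ± 1.98 = (179.82, 183.78)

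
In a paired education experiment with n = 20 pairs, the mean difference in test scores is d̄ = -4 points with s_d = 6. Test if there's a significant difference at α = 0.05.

t = d̄/(s_d/√n) = -4/(6/√20) = -2.981. df = 19, critical t = ±2.093. Reject H₀.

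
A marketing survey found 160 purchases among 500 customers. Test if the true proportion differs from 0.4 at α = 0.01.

p̂ = 0.32, p₀ = 0.4. z = (p̂ - p₀)/√(p₀(1-p₀)/n) = -3.651. Critical: ±2.576. Reject H₀.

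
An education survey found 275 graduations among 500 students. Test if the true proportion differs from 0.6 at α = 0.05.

p̂ = 0.55, p₀ = 0.6. z = (p̂ - p₀)/√(p₀(1-p₀)/n) = -2.282. Critical: ±1.96. Reject H₀.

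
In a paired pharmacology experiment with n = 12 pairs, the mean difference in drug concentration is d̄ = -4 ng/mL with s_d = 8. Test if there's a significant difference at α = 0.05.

t = d̄/(s_d/√n) = -4/(8/√12) = -1.732. df = 11, critical t = ±2.201. Fail to reject H₀.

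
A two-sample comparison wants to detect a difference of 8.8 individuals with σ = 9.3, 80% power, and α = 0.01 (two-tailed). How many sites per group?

n per group = 2(z_α/2 + z_β)²σ²/d² = 2×(2.576 + 0.84)²×9.3²/8.8² = 26.1 → n = 27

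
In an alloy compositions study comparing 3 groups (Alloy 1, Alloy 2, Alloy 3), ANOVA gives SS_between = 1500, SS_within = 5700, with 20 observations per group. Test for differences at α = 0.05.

df_between = 2, df_within = 57. F = MS_between/MS_within = 750.0/100.0 = 7.5. F_crit ≈ 3.159. Reject H₀. At least one mean differs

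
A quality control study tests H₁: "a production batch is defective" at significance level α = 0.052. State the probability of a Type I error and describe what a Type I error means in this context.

P(Type I error) = α = 0.052. A Type I error is rejecting H₀ when H₀ is actually true (false positive) — here, concluding that a production batch is defective when in fact this is not the case. Consequence: scrapping a good batch — wasted material and cost for no reason.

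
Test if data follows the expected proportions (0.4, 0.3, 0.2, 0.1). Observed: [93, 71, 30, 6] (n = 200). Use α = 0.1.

Expected: [80.0, 60.0, 40.0, 20.0]. χ² = 16.429. df = 3, critical = 6.251. Reject H₀.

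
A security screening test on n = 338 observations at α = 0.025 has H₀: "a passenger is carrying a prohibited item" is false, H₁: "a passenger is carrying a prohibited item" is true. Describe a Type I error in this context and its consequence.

Type I error: rejecting H₀ when it is true — concluding that a passenger is carrying a prohibited item when in fact it is not. Consequence: detaining an innocent passenger — delay and inconvenience.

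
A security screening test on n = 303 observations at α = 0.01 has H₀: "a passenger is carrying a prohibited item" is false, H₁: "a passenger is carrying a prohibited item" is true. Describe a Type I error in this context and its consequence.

Type I error: rejecting H₀ when it is true — concluding that a passenger is carrying a prohibited item when in fact it is not. Consequence: detaining an innocent passenger — delay and inconvenience.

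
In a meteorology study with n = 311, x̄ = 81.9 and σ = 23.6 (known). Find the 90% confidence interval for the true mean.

CI = x̄ ± z*(σ/√n) = 81.9 ± 1.645(23.6/√311) = 81.9 ± 2.2 = (79.7, 84.1)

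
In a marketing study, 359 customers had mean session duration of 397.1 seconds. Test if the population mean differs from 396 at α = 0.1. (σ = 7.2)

z = (x̄ - μ₀)/(σ/√n) = (397.1 - 396)/(7.2/√359) = 2.895. Critical value: ±1.645. Since |2.895| > 1.645, Reject H₀.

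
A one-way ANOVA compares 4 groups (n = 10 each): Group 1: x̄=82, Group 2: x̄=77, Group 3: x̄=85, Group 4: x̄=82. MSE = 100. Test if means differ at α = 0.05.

Grand mean = 81.5. SS_between = 330.0, MS_between = 110.0. F = 1.1, F_crit ≈ 2.866. Fail to reject H₀.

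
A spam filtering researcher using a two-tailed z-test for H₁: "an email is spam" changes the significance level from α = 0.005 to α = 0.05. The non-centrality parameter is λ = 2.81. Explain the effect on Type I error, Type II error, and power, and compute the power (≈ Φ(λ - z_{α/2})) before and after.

Increasing α from 0.005 to 0.05:
• Type I error rate increases (α is the Type I rate by definition).
• Critical value moves from z_{α/2} = 2.807 to 1.96, so power = Φ(λ - z_{α/2}) goes from Φ(2.81 - 2.807) = 0.501 to Φ(2.81 - 1.96) = 0.802.
• Type II error rate β = 1 - power therefore decreases (0.499 → 0.198).
Appropriate when false negatives are costly — here, a spam email lands in the inbox.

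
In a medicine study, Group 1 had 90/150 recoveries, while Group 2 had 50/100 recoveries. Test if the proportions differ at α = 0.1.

p̂₁ = 0.6, p̂₂ = 0.5, pooled p̂ = 0.56. z = 1.56. Critical: ±1.645. Fail to reject H₀.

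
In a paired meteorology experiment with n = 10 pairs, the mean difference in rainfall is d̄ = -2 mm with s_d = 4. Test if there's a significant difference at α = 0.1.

t = d̄/(s_d/√n) = -2/(4/√10) = -1.581. df = 9, critical t = ±1.833. Fail to reject H₀.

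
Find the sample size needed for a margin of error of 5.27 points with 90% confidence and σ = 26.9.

n = (z*σ/E)² = (1.645×26.9/5.27)² = 70.5 → n = 71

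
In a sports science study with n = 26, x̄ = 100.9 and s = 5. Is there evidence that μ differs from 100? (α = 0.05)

t = (x̄ - μ₀)/(s/√n) = (100.9 - 100)/(5/√26) = 0.918. df = 25, critical t = ±2.06. Fail to reject H₀.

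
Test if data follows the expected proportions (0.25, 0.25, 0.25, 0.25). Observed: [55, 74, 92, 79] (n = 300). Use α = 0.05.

Expected: [75.0, 75.0, 75.0, 75.0]. χ² = 9.413. df = 3, critical = 7.815. Reject H₀.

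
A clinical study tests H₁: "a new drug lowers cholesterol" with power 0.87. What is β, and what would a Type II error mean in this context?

β = 1 - power = 1 - 0.87 = 0.13. A Type II error is failing to reject H₀ when H₀ is false (false negative) — here, failing to conclude that a new drug lowers cholesterol when in fact it is true. Consequence: shelving an effective drug — patients miss out on a treatment that would have helped.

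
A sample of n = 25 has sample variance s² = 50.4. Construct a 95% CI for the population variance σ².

df = 24. χ²_{0.025} = 39.364, χ²_{0.975} = 12.401. CI for σ² = ((n-1)s²/χ²_{α/2}, (n-1)s²/χ²_{1-α/2}) = (24·50.4/39.364, 24·50.4/12.401) = (30.73, 97.54)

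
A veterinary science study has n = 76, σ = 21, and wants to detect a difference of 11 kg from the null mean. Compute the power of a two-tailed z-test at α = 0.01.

SE = σ/√n = 21/√76 = 2.409. Non-centrality λ = d/SE = 11/2.409 = 4.566. Power ≈ Φ(λ - z_{α/2}) = Φ(4.566 - 2.576) = Φ(1.99) = 0.977.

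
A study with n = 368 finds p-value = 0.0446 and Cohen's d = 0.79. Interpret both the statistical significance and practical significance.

Statistically significant (p = 0.0446 < 0.05). Cohen's d = 0.79 indicates a medium effect size. Both statistical and practical significance should be considered.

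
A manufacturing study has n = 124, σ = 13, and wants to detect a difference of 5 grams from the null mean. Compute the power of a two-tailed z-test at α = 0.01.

SE = σ/√n = 13/√124 = 1.167. Non-centrality λ = d/SE = 5/1.167 = 4.283. Power ≈ Φ(λ - z_{α/2}) = Φ(4.283 - 2.576) = Φ(1.707) = 0.956.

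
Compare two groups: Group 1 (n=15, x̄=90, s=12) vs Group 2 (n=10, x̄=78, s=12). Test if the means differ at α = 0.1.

Pooled sp = 12.0. t = 2.449, df = 23. Critical t = ±1.714. Reject H₀.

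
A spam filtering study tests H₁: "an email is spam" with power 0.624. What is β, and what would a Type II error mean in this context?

β = 1 - power = 1 - 0.624 = 0.376. A Type II error is failing to reject H₀ when H₀ is false (false negative) — here, failing to conclude that an email is spam when in fact it is true. Consequence: a spam email lands in the inbox.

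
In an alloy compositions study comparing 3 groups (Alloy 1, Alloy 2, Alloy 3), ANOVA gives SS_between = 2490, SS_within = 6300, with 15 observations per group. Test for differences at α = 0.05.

df_between = 2, df_within = 42. F = MS_between/MS_within = 1245.0/150.0 = 8.3. F_crit ≈ 3.22. Reject H₀. At least one mean differs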